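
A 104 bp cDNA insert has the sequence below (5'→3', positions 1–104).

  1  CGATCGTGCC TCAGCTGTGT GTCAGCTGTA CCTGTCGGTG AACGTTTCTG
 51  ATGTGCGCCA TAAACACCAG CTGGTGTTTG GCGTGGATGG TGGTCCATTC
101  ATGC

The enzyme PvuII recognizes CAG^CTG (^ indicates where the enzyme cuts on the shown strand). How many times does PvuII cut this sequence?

3

CAGCTG occurs starting at positions 12, 23, 68.
PvuII cuts at 3 sites.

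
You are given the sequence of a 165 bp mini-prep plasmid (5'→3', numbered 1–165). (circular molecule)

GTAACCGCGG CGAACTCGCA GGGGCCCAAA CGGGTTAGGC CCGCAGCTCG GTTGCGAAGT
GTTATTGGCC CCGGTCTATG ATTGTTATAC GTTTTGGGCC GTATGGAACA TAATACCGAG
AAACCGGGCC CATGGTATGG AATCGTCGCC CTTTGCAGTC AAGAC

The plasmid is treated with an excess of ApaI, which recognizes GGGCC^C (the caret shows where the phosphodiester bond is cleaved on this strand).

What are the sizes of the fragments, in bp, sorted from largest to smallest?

104, 61 bp

ApaI sites (GGGCCC) start at positions 22, 126.
ApaI cuts after base 5 of each site (before the last base), so after positions 26, 130.
Circular molecule, 2 cuts → 2 fragments:
  27–130 → 104 bp
  131–165 then 1–26 → 35 + 26 = 61 bp
Sorted largest to smallest: 104, 61 bp.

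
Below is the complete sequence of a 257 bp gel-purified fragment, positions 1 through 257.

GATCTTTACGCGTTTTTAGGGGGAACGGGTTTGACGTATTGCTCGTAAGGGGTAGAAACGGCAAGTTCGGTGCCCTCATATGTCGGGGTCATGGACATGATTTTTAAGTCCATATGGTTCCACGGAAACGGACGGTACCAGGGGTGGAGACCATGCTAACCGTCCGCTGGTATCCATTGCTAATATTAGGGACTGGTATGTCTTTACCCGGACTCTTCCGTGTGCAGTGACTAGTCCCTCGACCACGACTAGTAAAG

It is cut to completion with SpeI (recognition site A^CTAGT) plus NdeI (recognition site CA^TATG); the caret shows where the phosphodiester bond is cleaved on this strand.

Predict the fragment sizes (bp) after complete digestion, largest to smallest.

118, 78, 34, 18, 9 bp

SpeI sites (ACTAGT) start at positions 230, 248.
SpeI cuts after the first base of each site, so after positions 230, 248.
NdeI sites (CATATG) start at positions 77, 111.
NdeI cuts after base 2 of each site, so after positions 78, 112.
Combined cut positions: 78, 112, 230, 248.
Linear molecule, 4 cuts → 5 fragments:
  1–78 → 78 bp
  79–112 → 34 bp
  113–230 → 118 bp
  231–248 → 18 bp
  249–257 → 9 bp
Sorted largest to smallest: 118, 78, 34, 18, 9 bp.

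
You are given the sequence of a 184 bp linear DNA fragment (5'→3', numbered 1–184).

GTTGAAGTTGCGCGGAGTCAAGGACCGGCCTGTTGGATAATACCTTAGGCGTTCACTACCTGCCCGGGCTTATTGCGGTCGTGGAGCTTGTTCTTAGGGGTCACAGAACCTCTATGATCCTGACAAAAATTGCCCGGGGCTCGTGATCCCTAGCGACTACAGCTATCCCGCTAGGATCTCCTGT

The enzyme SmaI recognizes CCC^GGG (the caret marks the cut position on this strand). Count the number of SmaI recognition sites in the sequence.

2

CCCGGG occurs starting at positions 63, 133.
SmaI cuts at 2 sites.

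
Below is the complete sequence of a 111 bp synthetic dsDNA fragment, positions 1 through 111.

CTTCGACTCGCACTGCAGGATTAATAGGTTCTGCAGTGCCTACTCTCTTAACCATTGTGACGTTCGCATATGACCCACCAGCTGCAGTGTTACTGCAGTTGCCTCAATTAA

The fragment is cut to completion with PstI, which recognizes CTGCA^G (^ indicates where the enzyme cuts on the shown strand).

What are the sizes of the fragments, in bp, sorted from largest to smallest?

51, 18, 17, 14, 11 bp

PstI sites (CTGCAG) start at positions 13, 31, 82, 93.
PstI cuts after base 5 of each site (before the last base), so after positions 17, 35, 86, 97.
Linear molecule, 4 cuts → 5 fragments:
  1–17 → 17 bp
  18–35 → 18 bp
  36–86 → 51 bp
  87–97 → 11 bp
  98–111 → 14 bp
Sorted largest to smallest: 51, 18, 17, 14, 11 bp.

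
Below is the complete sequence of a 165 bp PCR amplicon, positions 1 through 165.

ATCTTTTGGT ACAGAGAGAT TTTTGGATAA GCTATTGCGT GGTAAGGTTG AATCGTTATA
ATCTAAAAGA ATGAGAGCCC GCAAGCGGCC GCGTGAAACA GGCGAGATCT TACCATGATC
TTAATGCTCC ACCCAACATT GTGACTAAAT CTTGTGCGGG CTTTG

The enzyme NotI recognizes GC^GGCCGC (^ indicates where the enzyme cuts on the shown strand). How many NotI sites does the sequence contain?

1

GCGGCCGC occurs starting at position 85.
NotI cuts at 1 site.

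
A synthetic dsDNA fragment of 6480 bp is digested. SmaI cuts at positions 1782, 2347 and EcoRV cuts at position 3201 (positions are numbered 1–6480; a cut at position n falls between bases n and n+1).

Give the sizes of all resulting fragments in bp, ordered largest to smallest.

Combined cut positions (sorted): 1782, 2347, 3201.
Linear molecule, 3 cuts → 4 fragments:
  1782 − 0 = 1782 bp
  2347 − 1782 = 565 bp
  3201 − 2347 = 854 bp
  6480 − 3201 = 3279 bp
Sorted largest to smallest: 3279, 1782, 854, 565 bp.

3279, 1782, 854, 565 bp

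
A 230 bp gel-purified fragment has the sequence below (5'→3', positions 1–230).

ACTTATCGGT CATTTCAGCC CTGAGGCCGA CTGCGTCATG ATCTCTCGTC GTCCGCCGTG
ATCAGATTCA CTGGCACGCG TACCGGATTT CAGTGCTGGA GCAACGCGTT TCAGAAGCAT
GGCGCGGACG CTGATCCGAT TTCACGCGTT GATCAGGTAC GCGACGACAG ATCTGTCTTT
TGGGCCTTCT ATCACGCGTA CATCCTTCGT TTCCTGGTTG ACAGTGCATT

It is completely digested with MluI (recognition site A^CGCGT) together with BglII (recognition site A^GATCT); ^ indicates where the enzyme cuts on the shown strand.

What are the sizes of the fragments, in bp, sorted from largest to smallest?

76, 40, 36, 28, 25, 25 bp

MluI sites (ACGCGT) start at positions 76, 104, 144, 194.
MluI cuts after the first base of each site, so after positions 76, 104, 144, 194.
The BglII site (AGATCT) starts at position 169.
BglII cuts after the first base of each site, so after position 169.
Combined cut positions: 76, 104, 144, 169, 194.
Linear molecule, 5 cuts → 6 fragments:
  1–76 → 76 bp
  77–104 → 28 bp
  105–144 → 40 bp
  145–169 → 25 bp
  170–194 → 25 bp
  195–230 → 36 bp
Sorted largest to smallest: 76, 40, 36, 28, 25, 25 bp.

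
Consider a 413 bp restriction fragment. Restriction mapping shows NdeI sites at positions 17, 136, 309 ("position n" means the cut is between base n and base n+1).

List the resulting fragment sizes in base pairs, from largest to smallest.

173, 119, 104, 17 bp

Linear molecule, 3 cuts → 4 fragments:
  17 − 0 = 17 bp
  136 − 17 = 119 bp
  309 − 136 = 173 bp
  413 − 309 = 104 bp
Sorted largest to smallest: 173, 119, 104, 17 bp.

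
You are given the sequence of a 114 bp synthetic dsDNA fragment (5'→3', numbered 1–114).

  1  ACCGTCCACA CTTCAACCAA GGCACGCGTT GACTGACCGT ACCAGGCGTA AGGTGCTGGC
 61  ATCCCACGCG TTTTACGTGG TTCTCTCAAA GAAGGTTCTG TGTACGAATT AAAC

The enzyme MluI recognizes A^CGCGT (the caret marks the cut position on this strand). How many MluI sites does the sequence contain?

ACGCGT occurs starting at positions 24, 66.
MluI cuts at 2 sites.

2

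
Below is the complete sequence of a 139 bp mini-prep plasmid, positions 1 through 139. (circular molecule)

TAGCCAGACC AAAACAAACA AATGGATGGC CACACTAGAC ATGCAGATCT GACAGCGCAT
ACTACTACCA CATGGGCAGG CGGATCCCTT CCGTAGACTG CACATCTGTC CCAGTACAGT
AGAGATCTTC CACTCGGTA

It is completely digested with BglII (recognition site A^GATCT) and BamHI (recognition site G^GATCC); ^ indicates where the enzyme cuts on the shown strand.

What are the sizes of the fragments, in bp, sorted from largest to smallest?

BglII sites (AGATCT) start at positions 45, 123.
BglII cuts after the first base of each site, so after positions 45, 123.
The BamHI site (GGATCC) starts at position 82.
BamHI cuts after the first base of each site, so after position 82.
Combined cut positions: 45, 82, 123.
Circular molecule, 3 cuts → 3 fragments:
  46–82 → 37 bp
  83–123 → 41 bp
  124–139 then 1–45 → 16 + 45 = 61 bp
Sorted largest to smallest: 61, 41, 37 bp.

61, 41, 37 bp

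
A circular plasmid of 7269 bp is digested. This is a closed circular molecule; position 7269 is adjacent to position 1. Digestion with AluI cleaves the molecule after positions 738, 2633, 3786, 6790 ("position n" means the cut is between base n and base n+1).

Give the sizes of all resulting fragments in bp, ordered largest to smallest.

3004, 1895, 1217, 1153 bp

Circular molecule, 4 cuts → 4 fragments:
  2633 − 738 = 1895 bp
  3786 − 2633 = 1153 bp
  6790 − 3786 = 3004 bp
  wrap: 7269 − 6790 + 738 = 1217 bp
Sorted largest to smallest: 3004, 1895, 1217, 1153 bp.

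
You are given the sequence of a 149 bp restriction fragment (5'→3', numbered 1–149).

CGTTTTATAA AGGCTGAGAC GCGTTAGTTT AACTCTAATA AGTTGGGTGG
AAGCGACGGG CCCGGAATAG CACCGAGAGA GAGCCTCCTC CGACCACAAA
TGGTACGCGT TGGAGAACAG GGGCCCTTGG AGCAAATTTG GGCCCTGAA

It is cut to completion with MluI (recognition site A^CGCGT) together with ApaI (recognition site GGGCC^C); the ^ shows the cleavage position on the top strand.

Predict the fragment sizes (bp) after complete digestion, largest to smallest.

MluI sites (ACGCGT) start at positions 19, 105.
MluI cuts after the first base of each site, so after positions 19, 105.
ApaI sites (GGGCCC) start at positions 58, 121, 140.
ApaI cuts after base 5 of each site (before the last base), so after positions 62, 125, 144.
Combined cut positions: 19, 62, 105, 125, 144.
Linear molecule, 5 cuts → 6 fragments:
  1–19 → 19 bp
  20–62 → 43 bp
  63–105 → 43 bp
  106–125 → 20 bp
  126–144 → 19 bp
  145–149 → 5 bp
Sorted largest to smallest: 43, 43, 20, 19, 19, 5 bp.

43, 43, 20, 19, 19, 5 bp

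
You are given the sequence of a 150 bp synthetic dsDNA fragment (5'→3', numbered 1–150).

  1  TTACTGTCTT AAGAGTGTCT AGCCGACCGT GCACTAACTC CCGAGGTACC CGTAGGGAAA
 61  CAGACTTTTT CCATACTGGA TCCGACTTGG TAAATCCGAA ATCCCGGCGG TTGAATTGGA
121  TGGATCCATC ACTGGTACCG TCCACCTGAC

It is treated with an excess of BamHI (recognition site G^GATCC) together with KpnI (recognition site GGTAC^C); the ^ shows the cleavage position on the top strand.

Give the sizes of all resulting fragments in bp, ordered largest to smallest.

BamHI sites (GGATCC) start at positions 78, 122.
BamHI cuts after the first base of each site, so after positions 78, 122.
KpnI sites (GGTACC) start at positions 45, 134.
KpnI cuts after base 5 of each site (before the last base), so after positions 49, 138.
Combined cut positions: 49, 78, 122, 138.
Linear molecule, 4 cuts → 5 fragments:
  1–49 → 49 bp
  50–78 → 29 bp
  79–122 → 44 bp
  123–138 → 16 bp
  139–150 → 12 bp
Sorted largest to smallest: 49, 44, 29, 16, 12 bp.

49, 44, 29, 16, 12 bp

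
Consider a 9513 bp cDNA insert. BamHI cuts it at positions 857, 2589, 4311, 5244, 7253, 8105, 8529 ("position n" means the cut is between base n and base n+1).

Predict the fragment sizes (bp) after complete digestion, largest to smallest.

Linear molecule, 7 cuts → 8 fragments:
  857 − 0 = 857 bp
  2589 − 857 = 1732 bp
  4311 − 2589 = 1722 bp
  5244 − 4311 = 933 bp
  7253 − 5244 = 2009 bp
  8105 − 7253 = 852 bp
  8529 − 8105 = 424 bp
  9513 − 8529 = 984 bp
Sorted largest to smallest: 2009, 1732, 1722, 984, 933, 857, 852, 424 bp.

2009, 1732, 1722, 984, 933, 857, 852, 424 bp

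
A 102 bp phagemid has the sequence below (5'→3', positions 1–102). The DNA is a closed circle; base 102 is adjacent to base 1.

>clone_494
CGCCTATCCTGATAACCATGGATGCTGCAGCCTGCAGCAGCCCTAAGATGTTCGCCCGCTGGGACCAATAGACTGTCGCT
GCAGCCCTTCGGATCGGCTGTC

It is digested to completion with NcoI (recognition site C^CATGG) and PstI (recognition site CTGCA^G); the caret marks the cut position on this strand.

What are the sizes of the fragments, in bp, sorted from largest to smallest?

47, 35, 13, 7 bp

The NcoI site (CCATGG) starts at position 16.
NcoI cuts after the first base of each site, so after position 16.
PstI sites (CTGCAG) start at positions 25, 32, 79.
PstI cuts after base 5 of each site (before the last base), so after positions 29, 36, 83.
Combined cut positions: 16, 29, 36, 83.
Circular molecule, 4 cuts → 4 fragments:
  17–29 → 13 bp
  30–36 → 7 bp
  37–83 → 47 bp
  84–102 then 1–16 → 19 + 16 = 35 bp
Sorted largest to smallest: 47, 35, 13, 7 bp.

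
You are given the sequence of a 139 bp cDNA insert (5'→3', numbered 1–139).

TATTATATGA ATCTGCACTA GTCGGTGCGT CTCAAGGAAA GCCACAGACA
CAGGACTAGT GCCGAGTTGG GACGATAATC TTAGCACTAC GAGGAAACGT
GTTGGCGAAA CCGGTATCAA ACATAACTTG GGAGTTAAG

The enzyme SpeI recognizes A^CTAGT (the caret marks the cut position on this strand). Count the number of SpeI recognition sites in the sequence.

2

ACTAGT occurs starting at positions 17, 55.
SpeI cuts at 2 sites.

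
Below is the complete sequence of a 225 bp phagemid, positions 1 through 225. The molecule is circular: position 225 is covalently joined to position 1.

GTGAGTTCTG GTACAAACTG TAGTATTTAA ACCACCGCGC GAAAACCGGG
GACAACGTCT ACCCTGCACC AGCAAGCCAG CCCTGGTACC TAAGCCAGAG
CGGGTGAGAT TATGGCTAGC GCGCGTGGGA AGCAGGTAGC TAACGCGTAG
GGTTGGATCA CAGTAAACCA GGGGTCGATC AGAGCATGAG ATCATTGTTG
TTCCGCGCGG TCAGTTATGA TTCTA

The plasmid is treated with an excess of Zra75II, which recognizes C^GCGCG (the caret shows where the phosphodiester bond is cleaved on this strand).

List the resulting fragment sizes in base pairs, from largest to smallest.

84, 84, 57 bp

Zra75II sites (CGCGCG) start at positions 36, 120, 204.
Zra75II cuts after the first base of each site, so after positions 36, 120, 204.
Circular molecule, 3 cuts → 3 fragments:
  37–120 → 84 bp
  121–204 → 84 bp
  205–225 then 1–36 → 21 + 36 = 57 bp
Sorted largest to smallest: 84, 84, 57 bp.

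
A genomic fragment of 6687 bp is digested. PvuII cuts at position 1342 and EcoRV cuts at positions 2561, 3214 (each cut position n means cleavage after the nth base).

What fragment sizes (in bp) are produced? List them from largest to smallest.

Combined cut positions (sorted): 1342, 2561, 3214.
Linear molecule, 3 cuts → 4 fragments:
  1342 − 0 = 1342 bp
  2561 − 1342 = 1219 bp
  3214 − 2561 = 653 bp
  6687 − 3214 = 3473 bp
Sorted largest to smallest: 3473, 1342, 1219, 653 bp.

3473, 1342, 1219, 653 bp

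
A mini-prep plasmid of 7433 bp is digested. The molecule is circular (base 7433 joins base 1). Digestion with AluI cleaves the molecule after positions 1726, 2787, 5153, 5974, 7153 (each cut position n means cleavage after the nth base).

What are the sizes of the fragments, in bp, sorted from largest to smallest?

Circular molecule, 5 cuts → 5 fragments:
  2787 − 1726 = 1061 bp
  5153 − 2787 = 2366 bp
  5974 − 5153 = 821 bp
  7153 − 5974 = 1179 bp
  wrap: 7433 − 7153 + 1726 = 2006 bp
Sorted largest to smallest: 2366, 2006, 1179, 1061, 821 bp.

2366, 2006, 1179, 1061, 821 bp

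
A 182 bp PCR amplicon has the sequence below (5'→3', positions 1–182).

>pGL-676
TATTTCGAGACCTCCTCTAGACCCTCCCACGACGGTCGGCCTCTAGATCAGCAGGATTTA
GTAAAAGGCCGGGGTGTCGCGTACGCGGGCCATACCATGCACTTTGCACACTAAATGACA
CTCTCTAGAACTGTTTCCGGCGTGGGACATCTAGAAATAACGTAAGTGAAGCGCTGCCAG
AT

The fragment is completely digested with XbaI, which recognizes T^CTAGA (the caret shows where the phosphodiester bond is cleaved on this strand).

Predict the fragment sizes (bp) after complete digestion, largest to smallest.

82, 32, 26, 26, 16 bp

XbaI sites (TCTAGA) start at positions 16, 42, 124, 150.
XbaI cuts after the first base of each site, so after positions 16, 42, 124, 150.
Linear molecule, 4 cuts → 5 fragments:
  1–16 → 16 bp
  17–42 → 26 bp
  43–124 → 82 bp
  125–150 → 26 bp
  151–182 → 32 bp
Sorted largest to smallest: 82, 32, 26, 26, 16 bp.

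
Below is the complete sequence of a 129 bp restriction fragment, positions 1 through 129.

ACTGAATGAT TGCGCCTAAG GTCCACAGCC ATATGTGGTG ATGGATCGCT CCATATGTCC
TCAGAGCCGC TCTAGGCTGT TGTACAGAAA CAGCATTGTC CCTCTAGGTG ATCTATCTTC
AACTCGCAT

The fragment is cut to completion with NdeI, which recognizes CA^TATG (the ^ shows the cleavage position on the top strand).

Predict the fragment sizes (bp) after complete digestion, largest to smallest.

76, 31, 22 bp

NdeI sites (CATATG) start at positions 30, 52.
NdeI cuts after base 2 of each site, so after positions 31, 53.
Linear molecule, 2 cuts → 3 fragments:
  1–31 → 31 bp
  32–53 → 22 bp
  54–129 → 76 bp
Sorted largest to smallest: 76, 31, 22 bp.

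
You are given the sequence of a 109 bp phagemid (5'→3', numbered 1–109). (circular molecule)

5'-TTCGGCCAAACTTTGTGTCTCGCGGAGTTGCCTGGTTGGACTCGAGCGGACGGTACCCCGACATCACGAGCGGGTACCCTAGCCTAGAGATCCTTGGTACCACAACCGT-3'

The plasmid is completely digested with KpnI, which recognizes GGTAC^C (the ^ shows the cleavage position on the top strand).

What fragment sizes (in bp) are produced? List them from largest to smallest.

KpnI sites (GGTACC) start at positions 52, 73, 96.
KpnI cuts after base 5 of each site (before the last base), so after positions 56, 77, 100.
Circular molecule, 3 cuts → 3 fragments:
  57–77 → 21 bp
  78–100 → 23 bp
  101–109 then 1–56 → 9 + 56 = 65 bp
Sorted largest to smallest: 65, 23, 21 bp.

65, 23, 21 bp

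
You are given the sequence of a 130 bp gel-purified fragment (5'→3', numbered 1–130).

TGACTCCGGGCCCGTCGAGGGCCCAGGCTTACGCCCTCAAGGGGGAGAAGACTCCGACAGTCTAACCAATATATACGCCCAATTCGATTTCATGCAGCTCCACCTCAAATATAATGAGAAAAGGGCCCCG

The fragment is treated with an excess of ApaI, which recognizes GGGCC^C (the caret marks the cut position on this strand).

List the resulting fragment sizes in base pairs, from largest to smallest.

ApaI sites (GGGCCC) start at positions 8, 19, 123.
ApaI cuts after base 5 of each site (before the last base), so after positions 12, 23, 127.
Linear molecule, 3 cuts → 4 fragments:
  1–12 → 12 bp
  13–23 → 11 bp
  24–127 → 104 bp
  128–130 → 3 bp
Sorted largest to smallest: 104, 12, 11, 3 bp.

104, 12, 11, 3 bp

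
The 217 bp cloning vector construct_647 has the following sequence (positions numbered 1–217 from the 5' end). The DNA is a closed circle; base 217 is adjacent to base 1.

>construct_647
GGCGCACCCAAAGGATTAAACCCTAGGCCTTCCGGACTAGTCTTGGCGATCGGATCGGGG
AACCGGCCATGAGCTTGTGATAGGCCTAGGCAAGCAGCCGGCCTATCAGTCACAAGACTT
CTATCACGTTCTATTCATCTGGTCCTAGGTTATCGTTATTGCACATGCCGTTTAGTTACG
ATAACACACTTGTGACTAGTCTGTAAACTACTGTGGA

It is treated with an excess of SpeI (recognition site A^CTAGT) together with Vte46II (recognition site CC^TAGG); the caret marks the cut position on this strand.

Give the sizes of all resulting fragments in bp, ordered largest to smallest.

59, 50, 50, 45, 13 bp

SpeI sites (ACTAGT) start at positions 36, 195.
SpeI cuts after the first base of each site, so after positions 36, 195.
Vte46II sites (CCTAGG) start at positions 22, 85, 144.
Vte46II cuts after base 2 of each site, so after positions 23, 86, 145.
Combined cut positions: 23, 36, 86, 145, 195.
Circular molecule, 5 cuts → 5 fragments:
  24–36 → 13 bp
  37–86 → 50 bp
  87–145 → 59 bp
  146–195 → 50 bp
  196–217 then 1–23 → 22 + 23 = 45 bp
Sorted largest to smallest: 59, 50, 50, 45, 13 bp.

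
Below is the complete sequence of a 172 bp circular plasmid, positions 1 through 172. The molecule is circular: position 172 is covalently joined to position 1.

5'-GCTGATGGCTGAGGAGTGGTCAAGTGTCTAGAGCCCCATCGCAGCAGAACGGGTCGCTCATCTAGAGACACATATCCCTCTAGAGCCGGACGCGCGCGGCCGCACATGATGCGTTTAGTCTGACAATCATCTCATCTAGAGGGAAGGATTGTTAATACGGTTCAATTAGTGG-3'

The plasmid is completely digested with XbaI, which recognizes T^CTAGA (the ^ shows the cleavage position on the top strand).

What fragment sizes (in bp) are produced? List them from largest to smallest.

XbaI sites (TCTAGA) start at positions 27, 61, 79, 135.
XbaI cuts after the first base of each site, so after positions 27, 61, 79, 135.
Circular molecule, 4 cuts → 4 fragments:
  28–61 → 34 bp
  62–79 → 18 bp
  80–135 → 56 bp
  136–172 then 1–27 → 37 + 27 = 64 bp
Sorted largest to smallest: 64, 56, 34, 18 bp.

64, 56, 34, 18 bp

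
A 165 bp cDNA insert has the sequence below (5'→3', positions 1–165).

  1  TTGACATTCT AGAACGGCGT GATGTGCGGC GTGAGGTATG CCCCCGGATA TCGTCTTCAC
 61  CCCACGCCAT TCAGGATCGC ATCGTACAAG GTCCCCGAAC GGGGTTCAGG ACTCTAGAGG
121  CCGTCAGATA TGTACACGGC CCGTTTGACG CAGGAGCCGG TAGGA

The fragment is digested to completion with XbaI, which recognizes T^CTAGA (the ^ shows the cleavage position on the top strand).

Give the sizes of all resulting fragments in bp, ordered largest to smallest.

105, 52, 8 bp

XbaI sites (TCTAGA) start at positions 8, 113.
XbaI cuts after the first base of each site, so after positions 8, 113.
Linear molecule, 2 cuts → 3 fragments:
  1–8 → 8 bp
  9–113 → 105 bp
  114–165 → 52 bp
Sorted largest to smallest: 105, 52, 8 bp.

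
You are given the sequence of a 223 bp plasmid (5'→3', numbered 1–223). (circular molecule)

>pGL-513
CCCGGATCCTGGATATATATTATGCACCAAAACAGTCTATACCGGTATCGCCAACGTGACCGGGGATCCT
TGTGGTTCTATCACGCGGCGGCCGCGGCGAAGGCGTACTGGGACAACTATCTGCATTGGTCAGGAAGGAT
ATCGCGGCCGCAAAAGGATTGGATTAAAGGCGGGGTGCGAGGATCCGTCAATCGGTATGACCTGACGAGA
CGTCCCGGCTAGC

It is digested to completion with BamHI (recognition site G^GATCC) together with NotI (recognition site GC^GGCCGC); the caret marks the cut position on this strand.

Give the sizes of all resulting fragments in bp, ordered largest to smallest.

BamHI sites (GGATCC) start at positions 4, 64, 181.
BamHI cuts after the first base of each site, so after positions 4, 64, 181.
NotI sites (GCGGCCGC) start at positions 88, 144.
NotI cuts after base 2 of each site, so after positions 89, 145.
Combined cut positions: 4, 64, 89, 145, 181.
Circular molecule, 5 cuts → 5 fragments:
  5–64 → 60 bp
  65–89 → 25 bp
  90–145 → 56 bp
  146–181 → 36 bp
  182–223 then 1–4 → 42 + 4 = 46 bp
Sorted largest to smallest: 60, 56, 46, 36, 25 bp.

60, 56, 46, 36, 25 bp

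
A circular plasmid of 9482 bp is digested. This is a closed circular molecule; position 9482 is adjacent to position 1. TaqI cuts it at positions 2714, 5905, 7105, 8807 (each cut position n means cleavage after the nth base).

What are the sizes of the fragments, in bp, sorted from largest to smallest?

Circular molecule, 4 cuts → 4 fragments:
  5905 − 2714 = 3191 bp
  7105 − 5905 = 1200 bp
  8807 − 7105 = 1702 bp
  wrap: 9482 − 8807 + 2714 = 3389 bp
Sorted largest to smallest: 3389, 3191, 1702, 1200 bp.

3389, 3191, 1702, 1200 bp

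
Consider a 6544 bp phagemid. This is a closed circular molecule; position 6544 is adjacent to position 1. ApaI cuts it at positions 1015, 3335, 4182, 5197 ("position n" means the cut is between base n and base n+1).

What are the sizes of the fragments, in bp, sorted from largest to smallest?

2362, 2320, 1015, 847 bp

Circular molecule, 4 cuts → 4 fragments:
  3335 − 1015 = 2320 bp
  4182 − 3335 = 847 bp
  5197 − 4182 = 1015 bp
  wrap: 6544 − 5197 + 1015 = 2362 bp
Sorted largest to smallest: 2362, 2320, 1015, 847 bp.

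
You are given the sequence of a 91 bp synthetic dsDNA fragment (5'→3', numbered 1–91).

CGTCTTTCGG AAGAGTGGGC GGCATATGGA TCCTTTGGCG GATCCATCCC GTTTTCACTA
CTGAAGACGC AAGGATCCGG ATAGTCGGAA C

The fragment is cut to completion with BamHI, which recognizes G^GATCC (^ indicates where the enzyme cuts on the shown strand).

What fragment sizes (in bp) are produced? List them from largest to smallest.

BamHI sites (GGATCC) start at positions 28, 40, 73.
BamHI cuts after the first base of each site, so after positions 28, 40, 73.
Linear molecule, 3 cuts → 4 fragments:
  1–28 → 28 bp
  29–40 → 12 bp
  41–73 → 33 bp
  74–91 → 18 bp
Sorted largest to smallest: 33, 28, 18, 12 bp.

33, 28, 18, 12 bp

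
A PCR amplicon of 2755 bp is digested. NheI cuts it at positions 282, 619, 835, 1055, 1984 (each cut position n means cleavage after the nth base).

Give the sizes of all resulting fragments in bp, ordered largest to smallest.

929, 771, 337, 282, 220, 216 bp

Linear molecule, 5 cuts → 6 fragments:
  282 − 0 = 282 bp
  619 − 282 = 337 bp
  835 − 619 = 216 bp
  1055 − 835 = 220 bp
  1984 − 1055 = 929 bp
  2755 − 1984 = 771 bp
Sorted largest to smallest: 929, 771, 337, 282, 220, 216 bp.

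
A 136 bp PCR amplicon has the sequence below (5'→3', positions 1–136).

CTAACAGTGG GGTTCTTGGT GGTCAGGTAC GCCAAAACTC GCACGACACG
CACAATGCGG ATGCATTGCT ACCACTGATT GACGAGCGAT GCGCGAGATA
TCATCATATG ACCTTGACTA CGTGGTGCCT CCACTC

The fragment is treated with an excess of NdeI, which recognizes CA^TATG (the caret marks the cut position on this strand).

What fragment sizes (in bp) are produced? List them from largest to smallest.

The NdeI site (CATATG) starts at position 105.
NdeI cuts after base 2 of each site, so after position 106.
Linear molecule, 1 cut → 2 fragments:
  1–106 → 106 bp
  107–136 → 30 bp
Sorted largest to smallest: 106, 30 bp.

106, 30 bp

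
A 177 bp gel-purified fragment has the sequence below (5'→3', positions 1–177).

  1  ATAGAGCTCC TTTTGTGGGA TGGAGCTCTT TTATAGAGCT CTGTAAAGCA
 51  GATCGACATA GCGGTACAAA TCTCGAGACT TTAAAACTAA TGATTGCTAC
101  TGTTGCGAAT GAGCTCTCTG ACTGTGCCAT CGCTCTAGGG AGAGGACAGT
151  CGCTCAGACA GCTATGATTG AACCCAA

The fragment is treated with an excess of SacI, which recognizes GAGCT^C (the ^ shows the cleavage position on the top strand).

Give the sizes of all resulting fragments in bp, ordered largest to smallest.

75, 62, 19, 13, 8 bp

SacI sites (GAGCTC) start at positions 4, 23, 36, 111.
SacI cuts after base 5 of each site (before the last base), so after positions 8, 27, 40, 115.
Linear molecule, 4 cuts → 5 fragments:
  1–8 → 8 bp
  9–27 → 19 bp
  28–40 → 13 bp
  41–115 → 75 bp
  116–177 → 62 bp
Sorted largest to smallest: 75, 62, 19, 13, 8 bp.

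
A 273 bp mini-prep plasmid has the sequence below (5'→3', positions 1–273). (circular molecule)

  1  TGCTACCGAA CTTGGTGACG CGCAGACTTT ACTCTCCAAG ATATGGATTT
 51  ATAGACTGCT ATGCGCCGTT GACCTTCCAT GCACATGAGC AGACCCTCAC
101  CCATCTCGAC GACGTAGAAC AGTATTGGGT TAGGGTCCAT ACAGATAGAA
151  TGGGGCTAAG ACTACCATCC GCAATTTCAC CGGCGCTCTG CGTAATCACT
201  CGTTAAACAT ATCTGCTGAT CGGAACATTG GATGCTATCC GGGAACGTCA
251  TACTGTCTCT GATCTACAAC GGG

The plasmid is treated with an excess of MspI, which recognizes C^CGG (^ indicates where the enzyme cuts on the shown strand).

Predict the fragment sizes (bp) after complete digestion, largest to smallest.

MspI sites (CCGG) start at positions 180, 239.
MspI cuts after the first base of each site, so after positions 180, 239.
Circular molecule, 2 cuts → 2 fragments:
  181–239 → 59 bp
  240–273 then 1–180 → 34 + 180 = 214 bp
Sorted largest to smallest: 214, 59 bp.

214, 59 bp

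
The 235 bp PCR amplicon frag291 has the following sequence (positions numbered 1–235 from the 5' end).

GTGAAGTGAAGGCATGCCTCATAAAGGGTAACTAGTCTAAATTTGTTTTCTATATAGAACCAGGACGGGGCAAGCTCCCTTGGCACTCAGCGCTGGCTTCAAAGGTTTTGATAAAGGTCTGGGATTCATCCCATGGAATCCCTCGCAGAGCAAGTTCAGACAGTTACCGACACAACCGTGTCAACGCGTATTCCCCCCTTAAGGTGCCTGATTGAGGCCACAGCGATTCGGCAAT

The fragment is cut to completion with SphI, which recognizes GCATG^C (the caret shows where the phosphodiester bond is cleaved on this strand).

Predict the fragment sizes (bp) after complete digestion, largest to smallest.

219, 16 bp

The SphI site (GCATGC) starts at position 12.
SphI cuts after base 5 of each site (before the last base), so after position 16.
Linear molecule, 1 cut → 2 fragments:
  1–16 → 16 bp
  17–235 → 219 bp
Sorted largest to smallest: 219, 16 bp.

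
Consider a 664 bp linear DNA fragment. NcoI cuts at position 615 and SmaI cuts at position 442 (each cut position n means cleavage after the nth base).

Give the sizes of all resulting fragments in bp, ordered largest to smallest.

442, 173, 49 bp

Combined cut positions (sorted): 442, 615.
Linear molecule, 2 cuts → 3 fragments:
  442 − 0 = 442 bp
  615 − 442 = 173 bp
  664 − 615 = 49 bp
Sorted largest to smallest: 442, 173, 49 bp.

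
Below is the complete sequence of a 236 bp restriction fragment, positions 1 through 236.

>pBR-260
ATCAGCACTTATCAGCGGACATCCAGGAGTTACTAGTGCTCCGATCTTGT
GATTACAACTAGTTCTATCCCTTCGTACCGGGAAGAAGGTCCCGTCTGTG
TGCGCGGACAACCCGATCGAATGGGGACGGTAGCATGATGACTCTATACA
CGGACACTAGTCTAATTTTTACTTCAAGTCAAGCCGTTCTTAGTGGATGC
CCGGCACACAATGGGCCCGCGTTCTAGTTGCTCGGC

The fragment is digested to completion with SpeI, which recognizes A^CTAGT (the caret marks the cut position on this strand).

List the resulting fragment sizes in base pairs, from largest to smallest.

98, 80, 32, 26 bp

SpeI sites (ACTAGT) start at positions 32, 58, 156.
SpeI cuts after the first base of each site, so after positions 32, 58, 156.
Linear molecule, 3 cuts → 4 fragments:
  1–32 → 32 bp
  33–58 → 26 bp
  59–156 → 98 bp
  157–236 → 80 bp
Sorted largest to smallest: 98, 80, 32, 26 bp.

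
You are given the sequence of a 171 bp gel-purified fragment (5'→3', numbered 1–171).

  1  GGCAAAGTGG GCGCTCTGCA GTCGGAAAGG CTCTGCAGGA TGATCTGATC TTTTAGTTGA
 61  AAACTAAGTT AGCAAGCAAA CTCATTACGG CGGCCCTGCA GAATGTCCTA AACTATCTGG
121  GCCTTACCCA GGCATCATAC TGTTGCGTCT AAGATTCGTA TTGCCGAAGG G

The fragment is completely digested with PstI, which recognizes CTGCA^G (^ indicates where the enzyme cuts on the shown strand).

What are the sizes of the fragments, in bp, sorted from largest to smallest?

71, 63, 20, 17 bp

PstI sites (CTGCAG) start at positions 16, 33, 96.
PstI cuts after base 5 of each site (before the last base), so after positions 20, 37, 100.
Linear molecule, 3 cuts → 4 fragments:
  1–20 → 20 bp
  21–37 → 17 bp
  38–100 → 63 bp
  101–171 → 71 bp
Sorted largest to smallest: 71, 63, 20, 17 bp.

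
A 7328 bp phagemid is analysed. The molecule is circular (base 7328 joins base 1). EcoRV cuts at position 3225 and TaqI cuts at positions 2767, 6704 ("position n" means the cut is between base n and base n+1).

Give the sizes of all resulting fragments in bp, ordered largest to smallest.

Combined cut positions (sorted): 2767, 3225, 6704.
Circular molecule, 3 cuts → 3 fragments:
  3225 − 2767 = 458 bp
  6704 − 3225 = 3479 bp
  wrap: 7328 − 6704 + 2767 = 3391 bp
Sorted largest to smallest: 3479, 3391, 458 bp.

3479, 3391, 458 bp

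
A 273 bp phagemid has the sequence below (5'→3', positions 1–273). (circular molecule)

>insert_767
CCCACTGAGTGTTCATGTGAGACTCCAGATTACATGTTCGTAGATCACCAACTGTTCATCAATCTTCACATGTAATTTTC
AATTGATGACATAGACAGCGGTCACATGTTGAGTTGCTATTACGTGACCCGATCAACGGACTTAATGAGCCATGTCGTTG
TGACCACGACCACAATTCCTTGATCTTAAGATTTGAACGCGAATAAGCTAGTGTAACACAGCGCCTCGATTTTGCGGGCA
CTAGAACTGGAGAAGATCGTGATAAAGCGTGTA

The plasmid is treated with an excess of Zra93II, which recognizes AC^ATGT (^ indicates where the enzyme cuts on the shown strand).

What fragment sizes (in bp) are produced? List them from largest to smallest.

Zra93II sites (ACATGT) start at positions 32, 68, 104.
Zra93II cuts after base 2 of each site, so after positions 33, 69, 105.
Circular molecule, 3 cuts → 3 fragments:
  34–69 → 36 bp
  70–105 → 36 bp
  106–273 then 1–33 → 168 + 33 = 201 bp
Sorted largest to smallest: 201, 36, 36 bp.

201, 36, 36 bp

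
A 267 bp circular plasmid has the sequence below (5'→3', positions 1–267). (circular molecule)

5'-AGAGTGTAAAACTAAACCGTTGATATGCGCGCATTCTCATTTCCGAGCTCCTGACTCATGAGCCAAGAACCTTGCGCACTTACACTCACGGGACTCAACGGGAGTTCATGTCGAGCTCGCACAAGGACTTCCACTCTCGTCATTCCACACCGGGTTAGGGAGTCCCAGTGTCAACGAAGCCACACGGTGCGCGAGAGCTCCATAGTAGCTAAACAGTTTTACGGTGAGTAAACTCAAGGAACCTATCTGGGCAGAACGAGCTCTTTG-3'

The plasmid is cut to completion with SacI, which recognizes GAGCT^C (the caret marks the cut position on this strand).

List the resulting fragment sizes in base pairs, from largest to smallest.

SacI sites (GAGCTC) start at positions 45, 113, 195, 258.
SacI cuts after base 5 of each site (before the last base), so after positions 49, 117, 199, 262.
Circular molecule, 4 cuts → 4 fragments:
  50–117 → 68 bp
  118–199 → 82 bp
  200–262 → 63 bp
  263–267 then 1–49 → 5 + 49 = 54 bp
Sorted largest to smallest: 82, 68, 63, 54 bp.

82, 68, 63, 54 bp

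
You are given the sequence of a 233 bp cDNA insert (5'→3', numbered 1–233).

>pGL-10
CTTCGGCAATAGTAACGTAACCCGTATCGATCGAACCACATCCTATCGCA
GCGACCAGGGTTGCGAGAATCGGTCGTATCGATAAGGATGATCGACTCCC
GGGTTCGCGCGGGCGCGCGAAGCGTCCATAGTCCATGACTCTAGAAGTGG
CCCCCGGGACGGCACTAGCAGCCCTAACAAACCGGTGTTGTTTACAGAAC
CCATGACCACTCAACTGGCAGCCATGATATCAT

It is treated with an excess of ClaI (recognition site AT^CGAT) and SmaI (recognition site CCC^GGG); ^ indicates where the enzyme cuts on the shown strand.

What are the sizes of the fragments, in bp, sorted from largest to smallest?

78, 55, 52, 27, 21 bp

ClaI sites (ATCGAT) start at positions 26, 78.
ClaI cuts after base 2 of each site, so after positions 27, 79.
SmaI sites (CCCGGG) start at positions 98, 153.
SmaI cuts after base 3 of each site, so after positions 100, 155.
Combined cut positions: 27, 79, 100, 155.
Linear molecule, 4 cuts → 5 fragments:
  1–27 → 27 bp
  28–79 → 52 bp
  80–100 → 21 bp
  101–155 → 55 bp
  156–233 → 78 bp
Sorted largest to smallest: 78, 55, 52, 27, 21 bp.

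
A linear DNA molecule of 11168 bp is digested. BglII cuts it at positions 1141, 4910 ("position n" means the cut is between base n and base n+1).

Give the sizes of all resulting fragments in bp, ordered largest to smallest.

6258, 3769, 1141 bp

Linear molecule, 2 cuts → 3 fragments:
  1141 − 0 = 1141 bp
  4910 − 1141 = 3769 bp
  11168 − 4910 = 6258 bp
Sorted largest to smallest: 6258, 3769, 1141 bp.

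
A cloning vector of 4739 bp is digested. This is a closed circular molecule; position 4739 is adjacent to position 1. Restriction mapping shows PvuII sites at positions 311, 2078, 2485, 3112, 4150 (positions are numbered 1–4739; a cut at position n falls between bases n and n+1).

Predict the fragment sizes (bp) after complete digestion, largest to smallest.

1767, 1038, 900, 627, 407 bp

Circular molecule, 5 cuts → 5 fragments:
  2078 − 311 = 1767 bp
  2485 − 2078 = 407 bp
  3112 − 2485 = 627 bp
  4150 − 3112 = 1038 bp
  wrap: 4739 − 4150 + 311 = 900 bp
Sorted largest to smallest: 1767, 1038, 900, 627, 407 bp.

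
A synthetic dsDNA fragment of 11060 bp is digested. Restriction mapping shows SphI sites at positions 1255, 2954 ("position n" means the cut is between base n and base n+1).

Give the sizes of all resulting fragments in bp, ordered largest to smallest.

8106, 1699, 1255 bp

Linear molecule, 2 cuts → 3 fragments:
  1255 − 0 = 1255 bp
  2954 − 1255 = 1699 bp
  11060 − 2954 = 8106 bp
Sorted largest to smallest: 8106, 1699, 1255 bp.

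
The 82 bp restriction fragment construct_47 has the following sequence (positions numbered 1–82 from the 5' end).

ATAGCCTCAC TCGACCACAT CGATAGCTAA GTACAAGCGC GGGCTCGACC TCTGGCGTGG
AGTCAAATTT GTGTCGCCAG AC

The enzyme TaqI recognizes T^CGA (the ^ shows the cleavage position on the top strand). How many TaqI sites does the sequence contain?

3

TCGA occurs starting at positions 11, 20, 45.
TaqI cuts at 3 sites.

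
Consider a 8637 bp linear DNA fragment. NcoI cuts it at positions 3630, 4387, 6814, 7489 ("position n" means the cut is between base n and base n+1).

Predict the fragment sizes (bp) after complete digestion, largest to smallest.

Linear molecule, 4 cuts → 5 fragments:
  3630 − 0 = 3630 bp
  4387 − 3630 = 757 bp
  6814 − 4387 = 2427 bp
  7489 − 6814 = 675 bp
  8637 − 7489 = 1148 bp
Sorted largest to smallest: 3630, 2427, 1148, 757, 675 bp.

3630, 2427, 1148, 757, 675 bp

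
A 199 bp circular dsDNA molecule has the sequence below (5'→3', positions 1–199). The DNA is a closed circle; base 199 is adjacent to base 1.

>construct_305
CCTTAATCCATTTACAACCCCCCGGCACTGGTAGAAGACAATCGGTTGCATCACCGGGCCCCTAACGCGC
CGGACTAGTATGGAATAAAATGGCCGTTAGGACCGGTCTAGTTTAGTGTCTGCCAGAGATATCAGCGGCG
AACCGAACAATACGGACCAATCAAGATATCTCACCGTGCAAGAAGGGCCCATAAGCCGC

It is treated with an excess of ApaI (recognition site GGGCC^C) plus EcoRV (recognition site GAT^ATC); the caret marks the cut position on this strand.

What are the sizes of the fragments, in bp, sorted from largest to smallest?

70, 70, 37, 22 bp

ApaI sites (GGGCCC) start at positions 56, 185.
ApaI cuts after base 5 of each site (before the last base), so after positions 60, 189.
EcoRV sites (GATATC) start at positions 128, 165.
EcoRV cuts after base 3 of each site, so after positions 130, 167.
Combined cut positions: 60, 130, 167, 189.
Circular molecule, 4 cuts → 4 fragments:
  61–130 → 70 bp
  131–167 → 37 bp
  168–189 → 22 bp
  190–199 then 1–60 → 10 + 60 = 70 bp
Sorted largest to smallest: 70, 70, 37, 22 bp.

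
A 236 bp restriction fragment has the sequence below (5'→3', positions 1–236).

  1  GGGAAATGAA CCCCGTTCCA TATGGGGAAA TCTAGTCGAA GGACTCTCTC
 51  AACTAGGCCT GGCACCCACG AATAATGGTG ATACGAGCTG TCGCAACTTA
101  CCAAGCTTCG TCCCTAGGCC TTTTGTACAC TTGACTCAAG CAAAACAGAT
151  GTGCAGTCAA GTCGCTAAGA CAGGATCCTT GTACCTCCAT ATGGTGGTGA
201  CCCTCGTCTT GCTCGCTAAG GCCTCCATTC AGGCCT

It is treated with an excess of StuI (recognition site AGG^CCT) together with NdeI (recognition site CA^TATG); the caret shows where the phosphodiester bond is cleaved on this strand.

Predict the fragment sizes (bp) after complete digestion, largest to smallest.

StuI sites (AGGCCT) start at positions 55, 116, 219, 231.
StuI cuts after base 3 of each site, so after positions 57, 118, 221, 233.
NdeI sites (CATATG) start at positions 19, 188.
NdeI cuts after base 2 of each site, so after positions 20, 189.
Combined cut positions: 20, 57, 118, 189, 221, 233.
Linear molecule, 6 cuts → 7 fragments:
  1–20 → 20 bp
  21–57 → 37 bp
  58–118 → 61 bp
  119–189 → 71 bp
  190–221 → 32 bp
  222–233 → 12 bp
  234–236 → 3 bp
Sorted largest to smallest: 71, 61, 37, 32, 20, 12, 3 bp.

71, 61, 37, 32, 20, 12, 3 bp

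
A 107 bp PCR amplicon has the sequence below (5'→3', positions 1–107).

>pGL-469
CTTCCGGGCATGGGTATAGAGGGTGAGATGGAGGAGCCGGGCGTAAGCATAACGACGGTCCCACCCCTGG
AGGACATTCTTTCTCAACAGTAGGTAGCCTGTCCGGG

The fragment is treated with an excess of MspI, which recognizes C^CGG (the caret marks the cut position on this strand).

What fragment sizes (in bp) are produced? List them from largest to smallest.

66, 33, 4, 4 bp

MspI sites (CCGG) start at positions 4, 37, 103.
MspI cuts after the first base of each site, so after positions 4, 37, 103.
Linear molecule, 3 cuts → 4 fragments:
  1–4 → 4 bp
  5–37 → 33 bp
  38–103 → 66 bp
  104–107 → 4 bp
Sorted largest to smallest: 66, 33, 4, 4 bp.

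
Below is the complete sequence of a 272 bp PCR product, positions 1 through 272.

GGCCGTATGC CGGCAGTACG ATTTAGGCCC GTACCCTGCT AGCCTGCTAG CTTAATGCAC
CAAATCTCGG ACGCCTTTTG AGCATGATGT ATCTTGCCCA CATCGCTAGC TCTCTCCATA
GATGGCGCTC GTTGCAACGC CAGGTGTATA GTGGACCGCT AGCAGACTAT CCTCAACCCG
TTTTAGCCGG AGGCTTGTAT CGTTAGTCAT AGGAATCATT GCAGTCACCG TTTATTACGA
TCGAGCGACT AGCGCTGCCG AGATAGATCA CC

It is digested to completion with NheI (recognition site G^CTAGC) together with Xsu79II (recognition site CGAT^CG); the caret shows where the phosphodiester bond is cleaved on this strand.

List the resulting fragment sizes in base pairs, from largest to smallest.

83, 59, 53, 38, 31, 8 bp

NheI sites (GCTAGC) start at positions 38, 46, 105, 158.
NheI cuts after the first base of each site, so after positions 38, 46, 105, 158.
The Xsu79II site (CGATCG) starts at position 238.
Xsu79II cuts after base 4 of each site, so after position 241.
Combined cut positions: 38, 46, 105, 158, 241.
Linear molecule, 5 cuts → 6 fragments:
  1–38 → 38 bp
  39–46 → 8 bp
  47–105 → 59 bp
  106–158 → 53 bp
  159–241 → 83 bp
  242–272 → 31 bp
Sorted largest to smallest: 83, 59, 53, 38, 31, 8 bp.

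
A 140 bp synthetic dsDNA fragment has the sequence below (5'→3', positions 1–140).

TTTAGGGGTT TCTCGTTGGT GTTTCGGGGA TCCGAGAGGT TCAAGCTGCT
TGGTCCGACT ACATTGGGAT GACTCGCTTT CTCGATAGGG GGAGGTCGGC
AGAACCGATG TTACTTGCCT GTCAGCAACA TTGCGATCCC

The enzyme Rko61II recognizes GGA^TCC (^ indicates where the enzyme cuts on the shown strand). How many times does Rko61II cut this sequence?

1

GGATCC occurs starting at position 28.
Rko61II cuts at 1 site.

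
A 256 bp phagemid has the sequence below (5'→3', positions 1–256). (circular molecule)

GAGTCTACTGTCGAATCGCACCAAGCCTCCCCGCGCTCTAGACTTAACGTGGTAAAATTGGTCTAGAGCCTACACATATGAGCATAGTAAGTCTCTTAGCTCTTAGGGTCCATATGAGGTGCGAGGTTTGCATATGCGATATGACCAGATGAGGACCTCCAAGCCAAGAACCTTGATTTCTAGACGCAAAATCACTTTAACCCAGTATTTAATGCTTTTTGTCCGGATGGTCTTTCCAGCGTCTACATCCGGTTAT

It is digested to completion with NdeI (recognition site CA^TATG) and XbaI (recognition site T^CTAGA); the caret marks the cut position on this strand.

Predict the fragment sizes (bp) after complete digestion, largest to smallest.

NdeI sites (CATATG) start at positions 75, 111, 131.
NdeI cuts after base 2 of each site, so after positions 76, 112, 132.
XbaI sites (TCTAGA) start at positions 37, 62, 179.
XbaI cuts after the first base of each site, so after positions 37, 62, 179.
Combined cut positions: 37, 62, 76, 112, 132, 179.
Circular molecule, 6 cuts → 6 fragments:
  38–62 → 25 bp
  63–76 → 14 bp
  77–112 → 36 bp
  113–132 → 20 bp
  133–179 → 47 bp
  180–256 then 1–37 → 77 + 37 = 114 bp
Sorted largest to smallest: 114, 47, 36, 25, 20, 14 bp.

114, 47, 36, 25, 20, 14 bp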